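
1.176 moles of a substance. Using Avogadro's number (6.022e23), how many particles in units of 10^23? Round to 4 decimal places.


N = n * NA, then divide by 1e23 for the requested units.
N / 1e23 = n * 6.022
N / 1e23 = 1.176 * 6.022
N / 1e23 = 7.081872, rounded to 4 dp:

7.0819


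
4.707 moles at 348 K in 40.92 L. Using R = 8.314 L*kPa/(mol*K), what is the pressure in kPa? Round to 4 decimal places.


PV = nRT, solve for P = nRT / V.
nRT = 4.707 * 8.314 * 348 = 13618.6313
P = 13618.6313 / 40.92
P = 332.81112659 kPa, rounded to 4 dp:

332.8111 kPa


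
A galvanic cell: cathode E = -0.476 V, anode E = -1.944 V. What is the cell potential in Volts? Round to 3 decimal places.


Standard cell potential: E_cell = E_cathode - E_anode.
E_cell = -0.476 - (-1.944)
E_cell = 1.468 V, rounded to 3 dp:

1.468 V


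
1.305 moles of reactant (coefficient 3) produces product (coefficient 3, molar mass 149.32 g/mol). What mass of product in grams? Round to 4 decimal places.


Use the coefficient ratio to convert reactant moles to product moles, then multiply by the product's molar mass.
moles_P = moles_R * (coeff_P / coeff_R) = 1.305 * (3/3) = 1.305
mass_P = moles_P * M_P = 1.305 * 149.32
mass_P = 194.8626 g, rounded to 4 dp:

194.8626 g


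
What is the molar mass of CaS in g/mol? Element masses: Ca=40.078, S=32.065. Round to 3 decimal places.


M = sum(count * atomic_mass) over atoms.
M = 1*40.078 + 1*32.065
M = 40.078 + 32.065
M = 72.143 g/mol, rounded to 3 dp:

72.143 g/mol


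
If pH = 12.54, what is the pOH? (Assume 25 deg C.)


At 25 deg C, pH + pOH = 14.
pOH = 14 - pH = 14 - 12.54
pOH = 1.46:

1.46


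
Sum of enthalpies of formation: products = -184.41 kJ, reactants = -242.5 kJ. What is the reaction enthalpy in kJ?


dH_rxn = sum(dH_f products) - sum(dH_f reactants)
dH_rxn = -184.41 - (-242.5)
dH_rxn = 58.09 kJ:

58.09 kJ


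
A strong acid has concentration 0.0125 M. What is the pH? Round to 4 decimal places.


A strong acid dissociates completely, so [H+] equals the given concentration.
pH = -log10([H+]) = -log10(0.0125)
pH = 1.90308999, rounded to 4 dp:

1.9031


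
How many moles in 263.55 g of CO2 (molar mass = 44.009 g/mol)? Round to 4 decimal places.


n = mass / M
n = 263.55 / 44.009
n = 5.9885478 mol, rounded to 4 dp:

5.9885 mol


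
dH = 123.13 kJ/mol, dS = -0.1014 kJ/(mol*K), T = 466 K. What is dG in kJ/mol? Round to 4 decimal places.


Gibbs: dG = dH - T*dS (consistent units, dS already in kJ/(mol*K)).
T*dS = 466 * -0.1014 = -47.2524
dG = 123.13 - (-47.2524)
dG = 170.3824 kJ/mol, rounded to 4 dp:

170.3824 kJ/mol


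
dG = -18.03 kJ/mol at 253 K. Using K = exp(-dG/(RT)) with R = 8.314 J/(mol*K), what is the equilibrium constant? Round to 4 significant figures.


dG is in kJ/mol; multiply by 1000 to match R in J/(mol*K).
RT = 8.314 * 253 = 2103.442 J/mol
exponent = -dG*1000 / (RT) = -(-18.03*1000) / 2103.442 = 8.57166492
K = exp(8.57166492)
K = 5279.9131, rounded to 4 significant figures:

5280


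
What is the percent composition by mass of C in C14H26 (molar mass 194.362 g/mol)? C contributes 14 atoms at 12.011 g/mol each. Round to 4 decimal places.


pct = 100 * (n_elem * M_elem) / M_total
mass_contribution = 14 * 12.011 = 168.154 g/mol
pct = 100 * 168.154 / 194.362
pct = 86.51588273 %, rounded to 4 dp:

86.5159 %


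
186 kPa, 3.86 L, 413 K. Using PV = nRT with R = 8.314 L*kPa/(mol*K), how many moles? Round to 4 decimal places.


PV = nRT, solve for n = PV / (RT).
PV = 186 * 3.86 = 717.96
RT = 8.314 * 413 = 3433.682
n = 717.96 / 3433.682
n = 0.20909333 mol, rounded to 4 dp:

0.2091 mol


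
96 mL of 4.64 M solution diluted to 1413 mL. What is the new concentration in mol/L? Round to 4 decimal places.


Dilution: M1*V1 = M2*V2, solve for M2.
M2 = M1*V1 / V2
M2 = 4.64 * 96 / 1413
M2 = 445.44 / 1413
M2 = 0.31524416 mol/L, rounded to 4 dp:

0.3152 mol/L


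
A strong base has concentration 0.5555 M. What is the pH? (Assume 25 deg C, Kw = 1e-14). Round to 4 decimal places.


A strong base dissociates completely, so [OH-] equals the given concentration.
pOH = -log10([OH-]) = -log10(0.5555) = 0.255316
pH = 14 - pOH = 14 - 0.255316
pH = 13.744684, rounded to 4 dp:

13.7447


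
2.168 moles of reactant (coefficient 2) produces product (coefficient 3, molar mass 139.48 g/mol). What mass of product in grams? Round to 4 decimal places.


Use the coefficient ratio to convert reactant moles to product moles, then multiply by the product's molar mass.
moles_P = moles_R * (coeff_P / coeff_R) = 2.168 * (3/2) = 3.252
mass_P = moles_P * M_P = 3.252 * 139.48
mass_P = 453.58896 g, rounded to 4 dp:

453.5890 g


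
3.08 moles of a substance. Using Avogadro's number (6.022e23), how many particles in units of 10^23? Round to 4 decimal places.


N = n * NA, then divide by 1e23 for the requested units.
N / 1e23 = n * 6.022
N / 1e23 = 3.08 * 6.022
N / 1e23 = 18.54776, rounded to 4 dp:

18.5478


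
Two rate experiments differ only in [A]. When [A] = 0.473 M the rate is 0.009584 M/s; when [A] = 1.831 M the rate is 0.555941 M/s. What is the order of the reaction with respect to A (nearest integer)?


Rate is proportional to [A]^n, so rate2/rate1 = ([A]2/[A]1)^n. Take logs to solve for n.
rate2/rate1 = 0.555941 / 0.009584 = 58.0072
[A]2/[A]1 = 1.831 / 0.473 = 3.871
n = ln(58.0072) / ln(3.871) = 3.0
Nearest integer order:

3


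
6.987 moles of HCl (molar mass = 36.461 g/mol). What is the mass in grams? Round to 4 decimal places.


mass = n * M
mass = 6.987 * 36.461
mass = 254.753007 g, rounded to 4 dp:

254.7530 g


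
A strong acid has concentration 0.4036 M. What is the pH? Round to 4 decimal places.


A strong acid dissociates completely, so [H+] equals the given concentration.
pH = -log10([H+]) = -log10(0.4036)
pH = 0.39404884, rounded to 4 dp:

0.3940


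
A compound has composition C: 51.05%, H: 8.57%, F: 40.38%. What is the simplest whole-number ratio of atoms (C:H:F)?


Assume 100 g of compound, divide each mass% by atomic mass to get moles, then normalize by the smallest to get a raw atom ratio.
Moles per 100 g: C: 51.05/12.011 = 4.2503, H: 8.57/1.008 = 8.502, F: 40.38/18.998 = 2.1255
Raw ratio (divide by min = 2.1255): C: 2.0, H: 4.0, F: 1.0
Multiply by 1 to clear fractions: C: 2.0 ~= 2, H: 4.0 ~= 4, F: 1.0 ~= 1
Reduce by GCD to get the simplest whole-number ratio:

2:4:1


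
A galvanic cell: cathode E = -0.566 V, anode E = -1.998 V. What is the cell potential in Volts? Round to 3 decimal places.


Standard cell potential: E_cell = E_cathode - E_anode.
E_cell = -0.566 - (-1.998)
E_cell = 1.432 V, rounded to 3 dp:

1.432 V


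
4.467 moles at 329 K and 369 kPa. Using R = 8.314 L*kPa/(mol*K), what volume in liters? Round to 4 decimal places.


PV = nRT, solve for V = nRT / P.
nRT = 4.467 * 8.314 * 329 = 12218.6119
V = 12218.6119 / 369
V = 33.11276938 L, rounded to 4 dp:

33.1128 L


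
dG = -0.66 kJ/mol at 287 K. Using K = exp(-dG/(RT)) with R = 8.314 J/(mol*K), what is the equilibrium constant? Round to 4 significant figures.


dG is in kJ/mol; multiply by 1000 to match R in J/(mol*K).
RT = 8.314 * 287 = 2386.118 J/mol
exponent = -dG*1000 / (RT) = -(-0.66*1000) / 2386.118 = 0.2765999
K = exp(0.2765999)
K = 1.3186387, rounded to 4 significant figures:

1.319


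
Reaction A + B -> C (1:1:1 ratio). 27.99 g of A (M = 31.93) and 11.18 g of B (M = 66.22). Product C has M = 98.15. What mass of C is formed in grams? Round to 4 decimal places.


Find moles of each reactant; the smaller value is the limiting reagent in a 1:1:1 reaction, so moles_C equals moles of the limiter.
n_A = mass_A / M_A = 27.99 / 31.93 = 0.876605 mol
n_B = mass_B / M_B = 11.18 / 66.22 = 0.168831 mol
Limiting reagent: B (smaller), n_limiting = 0.168831 mol
mass_C = n_limiting * M_C = 0.168831 * 98.15
mass_C = 16.57076265 g, rounded to 4 dp:

16.5708 g


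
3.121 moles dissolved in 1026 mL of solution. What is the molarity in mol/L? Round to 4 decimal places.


Convert volume to liters: V_L = V_mL / 1000.
V_L = 1026 / 1000 = 1.026 L
M = n / V_L = 3.121 / 1.026
M = 3.04191033 mol/L, rounded to 4 dp:

3.0419 mol/L


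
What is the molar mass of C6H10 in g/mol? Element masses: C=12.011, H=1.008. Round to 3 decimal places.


M = sum(count * atomic_mass) over atoms.
M = 6*12.011 + 10*1.008
M = 72.066 + 10.08
M = 82.146 g/mol, rounded to 3 dp:

82.146 g/mol


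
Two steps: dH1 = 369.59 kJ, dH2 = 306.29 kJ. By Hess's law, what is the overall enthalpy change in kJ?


Hess's law: enthalpy is a state function, so add the step enthalpies.
dH_total = dH1 + dH2 = 369.59 + (306.29)
dH_total = 675.88 kJ:

675.88 kJ


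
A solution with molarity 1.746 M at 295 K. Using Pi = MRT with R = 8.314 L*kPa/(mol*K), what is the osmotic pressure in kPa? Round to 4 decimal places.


Osmotic pressure (van't Hoff): Pi = M*R*T.
RT = 8.314 * 295 = 2452.63
Pi = 1.746 * 2452.63
Pi = 4282.29198 kPa, rounded to 4 dp:

4282.2920 kPa


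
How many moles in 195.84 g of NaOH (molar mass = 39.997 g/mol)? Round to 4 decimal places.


n = mass / M
n = 195.84 / 39.997
n = 4.89636723 mol, rounded to 4 dp:

4.8964 mol


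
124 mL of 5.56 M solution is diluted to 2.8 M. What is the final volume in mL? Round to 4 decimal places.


Dilution: M1*V1 = M2*V2, solve for V2.
V2 = M1*V1 / M2
V2 = 5.56 * 124 / 2.8
V2 = 689.44 / 2.8
V2 = 246.22857143 mL, rounded to 4 dp:

246.2286 mL


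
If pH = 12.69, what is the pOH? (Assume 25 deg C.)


At 25 deg C, pH + pOH = 14.
pOH = 14 - pH = 14 - 12.69
pOH = 1.31:

1.31


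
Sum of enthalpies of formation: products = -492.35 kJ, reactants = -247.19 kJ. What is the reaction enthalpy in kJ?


dH_rxn = sum(dH_f products) - sum(dH_f reactants)
dH_rxn = -492.35 - (-247.19)
dH_rxn = -245.16 kJ:

-245.16 kJ


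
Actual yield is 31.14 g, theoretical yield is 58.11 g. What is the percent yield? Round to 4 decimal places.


% yield = 100 * actual / theoretical
% yield = 100 * 31.14 / 58.11
% yield = 53.58802272 %, rounded to 4 dp:

53.5880 %


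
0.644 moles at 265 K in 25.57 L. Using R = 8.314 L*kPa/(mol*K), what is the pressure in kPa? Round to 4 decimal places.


PV = nRT, solve for P = nRT / V.
nRT = 0.644 * 8.314 * 265 = 1418.8672
P = 1418.8672 / 25.57
P = 55.48952679 kPa, rounded to 4 dp:

55.4895 kPa


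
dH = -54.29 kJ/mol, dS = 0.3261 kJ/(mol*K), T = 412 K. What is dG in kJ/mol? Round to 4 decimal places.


Gibbs: dG = dH - T*dS (consistent units, dS already in kJ/(mol*K)).
T*dS = 412 * 0.3261 = 134.3532
dG = -54.29 - (134.3532)
dG = -188.6432 kJ/mol, rounded to 4 dp:

-188.6432 kJ/mol


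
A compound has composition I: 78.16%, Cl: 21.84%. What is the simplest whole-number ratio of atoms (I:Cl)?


Assume 100 g of compound, divide each mass% by atomic mass to get moles, then normalize by the smallest to get a raw atom ratio.
Moles per 100 g: I: 78.16/126.904 = 0.6159, Cl: 21.84/35.453 = 0.616
Raw ratio (divide by min = 0.6159): I: 1.0, Cl: 1.0
Multiply by 1 to clear fractions: I: 1.0 ~= 1, Cl: 1.0 ~= 1
Reduce by GCD to get the simplest whole-number ratio:

1:1


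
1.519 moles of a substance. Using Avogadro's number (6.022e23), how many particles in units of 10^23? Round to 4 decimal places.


N = n * NA, then divide by 1e23 for the requested units.
N / 1e23 = n * 6.022
N / 1e23 = 1.519 * 6.022
N / 1e23 = 9.147418, rounded to 4 dp:

9.1474


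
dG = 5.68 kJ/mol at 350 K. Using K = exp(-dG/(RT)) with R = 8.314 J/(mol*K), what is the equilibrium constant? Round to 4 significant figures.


dG is in kJ/mol; multiply by 1000 to match R in J/(mol*K).
RT = 8.314 * 350 = 2909.9 J/mol
exponent = -dG*1000 / (RT) = -(5.68*1000) / 2909.9 = -1.95195711
K = exp(-1.95195711)
K = 0.1419959, rounded to 4 significant figures:

0.1420


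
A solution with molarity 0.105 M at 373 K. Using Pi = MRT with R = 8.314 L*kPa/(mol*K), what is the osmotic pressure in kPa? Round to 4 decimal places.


Osmotic pressure (van't Hoff): Pi = M*R*T.
RT = 8.314 * 373 = 3101.122
Pi = 0.105 * 3101.122
Pi = 325.61781 kPa, rounded to 4 dp:

325.6178 kPa


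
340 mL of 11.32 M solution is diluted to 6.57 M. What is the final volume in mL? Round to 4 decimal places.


Dilution: M1*V1 = M2*V2, solve for V2.
V2 = M1*V1 / M2
V2 = 11.32 * 340 / 6.57
V2 = 3848.8 / 6.57
V2 = 585.81430746 mL, rounded to 4 dp:

585.8143 mL


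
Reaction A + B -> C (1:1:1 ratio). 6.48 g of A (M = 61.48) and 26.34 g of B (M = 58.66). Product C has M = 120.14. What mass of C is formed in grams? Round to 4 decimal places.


Find moles of each reactant; the smaller value is the limiting reagent in a 1:1:1 reaction, so moles_C equals moles of the limiter.
n_A = mass_A / M_A = 6.48 / 61.48 = 0.1054 mol
n_B = mass_B / M_B = 26.34 / 58.66 = 0.449028 mol
Limiting reagent: A (smaller), n_limiting = 0.1054 mol
mass_C = n_limiting * M_C = 0.1054 * 120.14
mass_C = 12.662756 g, rounded to 4 dp:

12.6628 g


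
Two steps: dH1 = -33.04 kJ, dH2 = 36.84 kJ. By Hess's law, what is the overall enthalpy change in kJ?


Hess's law: enthalpy is a state function, so add the step enthalpies.
dH_total = dH1 + dH2 = -33.04 + (36.84)
dH_total = 3.8 kJ:

3.80 kJ


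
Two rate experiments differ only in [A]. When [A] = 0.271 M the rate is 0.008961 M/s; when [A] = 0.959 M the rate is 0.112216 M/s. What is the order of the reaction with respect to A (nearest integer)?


Rate is proportional to [A]^n, so rate2/rate1 = ([A]2/[A]1)^n. Take logs to solve for n.
rate2/rate1 = 0.112216 / 0.008961 = 12.5227
[A]2/[A]1 = 0.959 / 0.271 = 3.5387
n = ln(12.5227) / ln(3.5387) = 2.0
Nearest integer order:

2


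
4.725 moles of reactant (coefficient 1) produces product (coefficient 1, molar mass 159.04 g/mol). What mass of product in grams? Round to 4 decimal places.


Use the coefficient ratio to convert reactant moles to product moles, then multiply by the product's molar mass.
moles_P = moles_R * (coeff_P / coeff_R) = 4.725 * (1/1) = 4.725
mass_P = moles_P * M_P = 4.725 * 159.04
mass_P = 751.464 g, rounded to 4 dp:

751.4640 g


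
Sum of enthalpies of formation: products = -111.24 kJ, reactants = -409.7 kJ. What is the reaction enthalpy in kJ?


dH_rxn = sum(dH_f products) - sum(dH_f reactants)
dH_rxn = -111.24 - (-409.7)
dH_rxn = 298.46 kJ:

298.46 kJ


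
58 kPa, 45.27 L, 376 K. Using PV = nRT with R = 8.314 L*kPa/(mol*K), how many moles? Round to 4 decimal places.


PV = nRT, solve for n = PV / (RT).
PV = 58 * 45.27 = 2625.66
RT = 8.314 * 376 = 3126.064
n = 2625.66 / 3126.064
n = 0.83992522 mol, rounded to 4 dp:

0.8399 mol


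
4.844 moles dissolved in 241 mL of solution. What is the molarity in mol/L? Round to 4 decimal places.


Convert volume to liters: V_L = V_mL / 1000.
V_L = 241 / 1000 = 0.241 L
M = n / V_L = 4.844 / 0.241
M = 20.09958506 mol/L, rounded to 4 dp:

20.0996 mol/L


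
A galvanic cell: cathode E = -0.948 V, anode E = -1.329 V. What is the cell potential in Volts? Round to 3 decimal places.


Standard cell potential: E_cell = E_cathode - E_anode.
E_cell = -0.948 - (-1.329)
E_cell = 0.381 V, rounded to 3 dp:

0.381 V


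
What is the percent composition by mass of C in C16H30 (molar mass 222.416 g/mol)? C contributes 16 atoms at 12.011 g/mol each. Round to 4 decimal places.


pct = 100 * (n_elem * M_elem) / M_total
mass_contribution = 16 * 12.011 = 192.176 g/mol
pct = 100 * 192.176 / 222.416
pct = 86.40385584 %, rounded to 4 dp:

86.4039 %


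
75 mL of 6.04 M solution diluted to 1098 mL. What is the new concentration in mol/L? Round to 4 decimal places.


Dilution: M1*V1 = M2*V2, solve for M2.
M2 = M1*V1 / V2
M2 = 6.04 * 75 / 1098
M2 = 453.0 / 1098
M2 = 0.41256831 mol/L, rounded to 4 dp:

0.4126 mol/L


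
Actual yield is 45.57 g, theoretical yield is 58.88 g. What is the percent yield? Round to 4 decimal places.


% yield = 100 * actual / theoretical
% yield = 100 * 45.57 / 58.88
% yield = 77.39470109 %, rounded to 4 dp:

77.3947 %


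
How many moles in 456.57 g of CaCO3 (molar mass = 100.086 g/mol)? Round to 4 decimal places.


n = mass / M
n = 456.57 / 100.086
n = 4.56177687 mol, rounded to 4 dp:

4.5618 mol


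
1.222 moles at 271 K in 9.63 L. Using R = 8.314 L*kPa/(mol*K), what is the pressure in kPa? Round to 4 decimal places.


PV = nRT, solve for P = nRT / V.
nRT = 1.222 * 8.314 * 271 = 2753.2809
P = 2753.2809 / 9.63
P = 285.90663551 kPa, rounded to 4 dp:

285.9066 kPa


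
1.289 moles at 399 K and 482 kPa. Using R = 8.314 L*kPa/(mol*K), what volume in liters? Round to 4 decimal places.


PV = nRT, solve for V = nRT / P.
nRT = 1.289 * 8.314 * 399 = 4275.9817
V = 4275.9817 / 482
V = 8.87133133 L, rounded to 4 dp:

8.8713 L


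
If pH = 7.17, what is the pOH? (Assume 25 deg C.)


At 25 deg C, pH + pOH = 14.
pOH = 14 - pH = 14 - 7.17
pOH = 6.83:

6.83


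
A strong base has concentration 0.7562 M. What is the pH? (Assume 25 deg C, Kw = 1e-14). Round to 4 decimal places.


A strong base dissociates completely, so [OH-] equals the given concentration.
pOH = -log10([OH-]) = -log10(0.7562) = 0.121363
pH = 14 - pOH = 14 - 0.121363
pH = 13.878637, rounded to 4 dp:

13.8786


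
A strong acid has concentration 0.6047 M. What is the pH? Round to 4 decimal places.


A strong acid dissociates completely, so [H+] equals the given concentration.
pH = -log10([H+]) = -log10(0.6047)
pH = 0.21846003, rounded to 4 dp:

0.2185


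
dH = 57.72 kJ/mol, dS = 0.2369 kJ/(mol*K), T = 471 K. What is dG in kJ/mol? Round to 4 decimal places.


Gibbs: dG = dH - T*dS (consistent units, dS already in kJ/(mol*K)).
T*dS = 471 * 0.2369 = 111.5799
dG = 57.72 - (111.5799)
dG = -53.8599 kJ/mol, rounded to 4 dp:

-53.8599 kJ/mol


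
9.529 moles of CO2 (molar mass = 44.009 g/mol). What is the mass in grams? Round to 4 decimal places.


mass = n * M
mass = 9.529 * 44.009
mass = 419.361761 g, rounded to 4 dp:

419.3618 g


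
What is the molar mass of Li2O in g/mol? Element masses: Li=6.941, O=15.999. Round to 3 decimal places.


M = sum(count * atomic_mass) over atoms.
M = 2*6.941 + 1*15.999
M = 13.882 + 15.999
M = 29.881 g/mol, rounded to 3 dp:

29.881 g/mol


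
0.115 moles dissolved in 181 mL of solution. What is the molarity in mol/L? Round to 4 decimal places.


Convert volume to liters: V_L = V_mL / 1000.
V_L = 181 / 1000 = 0.181 L
M = n / V_L = 0.115 / 0.181
M = 0.63535912 mol/L, rounded to 4 dp:

0.6354 mol/L


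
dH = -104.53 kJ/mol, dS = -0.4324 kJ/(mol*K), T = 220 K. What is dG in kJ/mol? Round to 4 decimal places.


Gibbs: dG = dH - T*dS (consistent units, dS already in kJ/(mol*K)).
T*dS = 220 * -0.4324 = -95.128
dG = -104.53 - (-95.128)
dG = -9.402 kJ/mol, rounded to 4 dp:

-9.4020 kJ/mol


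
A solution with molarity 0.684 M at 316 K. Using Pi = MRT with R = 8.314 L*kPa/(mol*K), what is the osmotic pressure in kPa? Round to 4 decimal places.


Osmotic pressure (van't Hoff): Pi = M*R*T.
RT = 8.314 * 316 = 2627.224
Pi = 0.684 * 2627.224
Pi = 1797.021216 kPa, rounded to 4 dp:

1797.0212 kPa


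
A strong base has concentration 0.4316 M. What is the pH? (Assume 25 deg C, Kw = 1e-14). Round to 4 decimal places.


A strong base dissociates completely, so [OH-] equals the given concentration.
pOH = -log10([OH-]) = -log10(0.4316) = 0.364919
pH = 14 - pOH = 14 - 0.364919
pH = 13.635081, rounded to 4 dp:

13.6351


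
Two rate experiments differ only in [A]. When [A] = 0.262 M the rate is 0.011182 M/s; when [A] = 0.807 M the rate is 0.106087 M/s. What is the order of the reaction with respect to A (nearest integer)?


Rate is proportional to [A]^n, so rate2/rate1 = ([A]2/[A]1)^n. Take logs to solve for n.
rate2/rate1 = 0.106087 / 0.011182 = 9.4873
[A]2/[A]1 = 0.807 / 0.262 = 3.0802
n = ln(9.4873) / ln(3.0802) = 2.0
Nearest integer order:

2


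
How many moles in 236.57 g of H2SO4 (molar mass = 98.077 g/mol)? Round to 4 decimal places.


n = mass / M
n = 236.57 / 98.077
n = 2.41208438 mol, rounded to 4 dp:

2.4121 mol


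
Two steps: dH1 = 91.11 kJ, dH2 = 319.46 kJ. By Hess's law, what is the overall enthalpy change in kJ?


Hess's law: enthalpy is a state function, so add the step enthalpies.
dH_total = dH1 + dH2 = 91.11 + (319.46)
dH_total = 410.57 kJ:

410.57 kJ


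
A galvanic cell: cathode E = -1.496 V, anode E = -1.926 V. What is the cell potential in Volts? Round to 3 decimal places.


Standard cell potential: E_cell = E_cathode - E_anode.
E_cell = -1.496 - (-1.926)
E_cell = 0.43 V, rounded to 3 dp:

0.430 V


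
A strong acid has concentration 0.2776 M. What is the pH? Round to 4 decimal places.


A strong acid dissociates completely, so [H+] equals the given concentration.
pH = -log10([H+]) = -log10(0.2776)
pH = 0.55658054, rounded to 4 dp:

0.5566


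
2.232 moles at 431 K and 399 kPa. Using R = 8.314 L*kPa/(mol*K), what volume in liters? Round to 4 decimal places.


PV = nRT, solve for V = nRT / P.
nRT = 2.232 * 8.314 * 431 = 7998.0015
V = 7998.0015 / 399
V = 20.04511654 L, rounded to 4 dp:

20.0451 L


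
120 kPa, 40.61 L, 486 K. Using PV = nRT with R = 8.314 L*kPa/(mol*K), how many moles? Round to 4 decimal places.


PV = nRT, solve for n = PV / (RT).
PV = 120 * 40.61 = 4873.2
RT = 8.314 * 486 = 4040.604
n = 4873.2 / 4040.604
n = 1.20605731 mol, rounded to 4 dp:

1.2061 mol


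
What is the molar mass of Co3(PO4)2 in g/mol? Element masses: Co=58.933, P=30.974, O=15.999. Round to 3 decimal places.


M = sum(count * atomic_mass) over atoms.
M = 3*58.933 + 2*30.974 + 8*15.999
M = 176.799 + 61.948 + 127.992
M = 366.739 g/mol, rounded to 3 dp:

366.739 g/mol


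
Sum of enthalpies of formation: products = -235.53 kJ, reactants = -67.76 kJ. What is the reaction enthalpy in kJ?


dH_rxn = sum(dH_f products) - sum(dH_f reactants)
dH_rxn = -235.53 - (-67.76)
dH_rxn = -167.77 kJ:

-167.77 kJ


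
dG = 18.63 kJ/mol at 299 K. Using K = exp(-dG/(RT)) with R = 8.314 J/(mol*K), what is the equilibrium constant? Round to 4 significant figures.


dG is in kJ/mol; multiply by 1000 to match R in J/(mol*K).
RT = 8.314 * 299 = 2485.886 J/mol
exponent = -dG*1000 / (RT) = -(18.63*1000) / 2485.886 = -7.49430988
K = exp(-7.49430988)
K = 0.00055624046, rounded to 4 significant figures:

0.0005562


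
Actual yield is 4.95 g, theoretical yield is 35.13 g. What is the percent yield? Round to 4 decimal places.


% yield = 100 * actual / theoretical
% yield = 100 * 4.95 / 35.13
% yield = 14.09052092 %, rounded to 4 dp:

14.0905 %


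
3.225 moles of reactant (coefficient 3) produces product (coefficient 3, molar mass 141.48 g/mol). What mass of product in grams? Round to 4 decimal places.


Use the coefficient ratio to convert reactant moles to product moles, then multiply by the product's molar mass.
moles_P = moles_R * (coeff_P / coeff_R) = 3.225 * (3/3) = 3.225
mass_P = moles_P * M_P = 3.225 * 141.48
mass_P = 456.273 g, rounded to 4 dp:

456.2730 g


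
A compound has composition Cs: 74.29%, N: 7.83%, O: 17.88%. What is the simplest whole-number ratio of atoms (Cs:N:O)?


Assume 100 g of compound, divide each mass% by atomic mass to get moles, then normalize by the smallest to get a raw atom ratio.
Moles per 100 g: Cs: 74.29/132.905 = 0.559, N: 7.83/14.007 = 0.559, O: 17.88/15.999 = 1.1176
Raw ratio (divide by min = 0.559): Cs: 1.0, N: 1.0, O: 1.999
Multiply by 1 to clear fractions: Cs: 1.0 ~= 1, N: 1.0 ~= 1, O: 1.999 ~= 2
Reduce by GCD to get the simplest whole-number ratio:

1:1:2


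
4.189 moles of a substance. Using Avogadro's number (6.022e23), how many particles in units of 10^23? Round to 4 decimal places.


N = n * NA, then divide by 1e23 for the requested units.
N / 1e23 = n * 6.022
N / 1e23 = 4.189 * 6.022
N / 1e23 = 25.226158, rounded to 4 dp:

25.2262


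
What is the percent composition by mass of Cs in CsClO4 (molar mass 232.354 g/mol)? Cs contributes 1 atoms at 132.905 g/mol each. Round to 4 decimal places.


pct = 100 * (n_elem * M_elem) / M_total
mass_contribution = 1 * 132.905 = 132.905 g/mol
pct = 100 * 132.905 / 232.354
pct = 57.1993596 %, rounded to 4 dp:

57.1994 %


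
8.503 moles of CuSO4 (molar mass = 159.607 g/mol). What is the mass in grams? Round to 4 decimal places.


mass = n * M
mass = 8.503 * 159.607
mass = 1357.138321 g, rounded to 4 dp:

1357.1383 g


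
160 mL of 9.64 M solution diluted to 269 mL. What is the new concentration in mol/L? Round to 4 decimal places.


Dilution: M1*V1 = M2*V2, solve for M2.
M2 = M1*V1 / V2
M2 = 9.64 * 160 / 269
M2 = 1542.4 / 269
M2 = 5.733829 mol/L, rounded to 4 dp:

5.7338 mol/L


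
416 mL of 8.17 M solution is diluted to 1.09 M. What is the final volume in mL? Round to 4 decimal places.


Dilution: M1*V1 = M2*V2, solve for V2.
V2 = M1*V1 / M2
V2 = 8.17 * 416 / 1.09
V2 = 3398.72 / 1.09
V2 = 3118.09174312 mL, rounded to 4 dp:

3118.0917 mL


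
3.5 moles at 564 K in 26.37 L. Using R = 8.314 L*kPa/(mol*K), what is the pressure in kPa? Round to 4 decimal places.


PV = nRT, solve for P = nRT / V.
nRT = 3.5 * 8.314 * 564 = 16411.836
P = 16411.836 / 26.37
P = 622.36769056 kPa, rounded to 4 dp:

622.3677 kPa


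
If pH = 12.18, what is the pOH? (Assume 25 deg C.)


At 25 deg C, pH + pOH = 14.
pOH = 14 - pH = 14 - 12.18
pOH = 1.82:

1.82


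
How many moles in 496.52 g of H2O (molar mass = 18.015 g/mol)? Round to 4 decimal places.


n = mass / M
n = 496.52 / 18.015
n = 27.56147655 mol, rounded to 4 dp:

27.5615 mol


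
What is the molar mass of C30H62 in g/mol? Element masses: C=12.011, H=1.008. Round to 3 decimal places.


M = sum(count * atomic_mass) over atoms.
M = 30*12.011 + 62*1.008
M = 360.33 + 62.496
M = 422.826 g/mol, rounded to 3 dp:

422.826 g/mol


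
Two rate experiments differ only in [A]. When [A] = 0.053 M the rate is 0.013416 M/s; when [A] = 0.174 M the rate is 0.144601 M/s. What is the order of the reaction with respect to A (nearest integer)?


Rate is proportional to [A]^n, so rate2/rate1 = ([A]2/[A]1)^n. Take logs to solve for n.
rate2/rate1 = 0.144601 / 0.013416 = 10.7782
[A]2/[A]1 = 0.174 / 0.053 = 3.283
n = ln(10.7782) / ln(3.283) = 2.0
Nearest integer order:

2


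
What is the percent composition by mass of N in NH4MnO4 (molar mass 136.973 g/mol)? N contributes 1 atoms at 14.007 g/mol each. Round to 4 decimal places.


pct = 100 * (n_elem * M_elem) / M_total
mass_contribution = 1 * 14.007 = 14.007 g/mol
pct = 100 * 14.007 / 136.973
pct = 10.22610295 %, rounded to 4 dp:

10.2261 %


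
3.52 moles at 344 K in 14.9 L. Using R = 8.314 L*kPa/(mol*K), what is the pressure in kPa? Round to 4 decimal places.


PV = nRT, solve for P = nRT / V.
nRT = 3.52 * 8.314 * 344 = 10067.2563
P = 10067.2563 / 14.9
P = 675.65478523 kPa, rounded to 4 dp:

675.6548 kPa


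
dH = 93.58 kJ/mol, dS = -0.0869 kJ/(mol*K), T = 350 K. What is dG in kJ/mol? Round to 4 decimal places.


Gibbs: dG = dH - T*dS (consistent units, dS already in kJ/(mol*K)).
T*dS = 350 * -0.0869 = -30.415
dG = 93.58 - (-30.415)
dG = 123.995 kJ/mol, rounded to 4 dp:

123.9950 kJ/mol


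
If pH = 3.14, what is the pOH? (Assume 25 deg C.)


At 25 deg C, pH + pOH = 14.
pOH = 14 - pH = 14 - 3.14
pOH = 10.86:

10.86


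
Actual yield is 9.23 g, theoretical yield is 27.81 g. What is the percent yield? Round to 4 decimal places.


% yield = 100 * actual / theoretical
% yield = 100 * 9.23 / 27.81
% yield = 33.18950018 %, rounded to 4 dp:

33.1895 %


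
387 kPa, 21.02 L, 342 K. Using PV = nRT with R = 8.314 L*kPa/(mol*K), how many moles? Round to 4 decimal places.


PV = nRT, solve for n = PV / (RT).
PV = 387 * 21.02 = 8134.74
RT = 8.314 * 342 = 2843.388
n = 8134.74 / 2843.388
n = 2.8609321 mol, rounded to 4 dp:

2.8609 mol


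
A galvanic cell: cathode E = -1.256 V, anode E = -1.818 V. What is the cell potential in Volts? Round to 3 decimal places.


Standard cell potential: E_cell = E_cathode - E_anode.
E_cell = -1.256 - (-1.818)
E_cell = 0.562 V, rounded to 3 dp:

0.562 V


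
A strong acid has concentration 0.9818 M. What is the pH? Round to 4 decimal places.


A strong acid dissociates completely, so [H+] equals the given concentration.
pH = -log10([H+]) = -log10(0.9818)
pH = 0.00797697, rounded to 4 dp:

0.0080


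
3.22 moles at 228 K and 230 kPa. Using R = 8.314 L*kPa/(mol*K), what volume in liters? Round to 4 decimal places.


PV = nRT, solve for V = nRT / P.
nRT = 3.22 * 8.314 * 228 = 6103.8062
V = 6103.8062 / 230
V = 26.53828783 L, rounded to 4 dp:

26.5383 L


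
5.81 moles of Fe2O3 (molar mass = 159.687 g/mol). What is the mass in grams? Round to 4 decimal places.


mass = n * M
mass = 5.81 * 159.687
mass = 927.78147 g, rounded to 4 dp:

927.7815 g


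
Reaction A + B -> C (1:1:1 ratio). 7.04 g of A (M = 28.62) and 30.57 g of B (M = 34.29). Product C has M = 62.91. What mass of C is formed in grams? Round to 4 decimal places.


Find moles of each reactant; the smaller value is the limiting reagent in a 1:1:1 reaction, so moles_C equals moles of the limiter.
n_A = mass_A / M_A = 7.04 / 28.62 = 0.245982 mol
n_B = mass_B / M_B = 30.57 / 34.29 = 0.891514 mol
Limiting reagent: A (smaller), n_limiting = 0.245982 mol
mass_C = n_limiting * M_C = 0.245982 * 62.91
mass_C = 15.47472762 g, rounded to 4 dp:

15.4747 g


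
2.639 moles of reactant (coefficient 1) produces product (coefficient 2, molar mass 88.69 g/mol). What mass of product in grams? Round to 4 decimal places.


Use the coefficient ratio to convert reactant moles to product moles, then multiply by the product's molar mass.
moles_P = moles_R * (coeff_P / coeff_R) = 2.639 * (2/1) = 5.278
mass_P = moles_P * M_P = 5.278 * 88.69
mass_P = 468.10582 g, rounded to 4 dp:

468.1058 g


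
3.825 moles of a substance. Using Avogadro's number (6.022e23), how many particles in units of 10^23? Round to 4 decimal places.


N = n * NA, then divide by 1e23 for the requested units.
N / 1e23 = n * 6.022
N / 1e23 = 3.825 * 6.022
N / 1e23 = 23.03415, rounded to 4 dp:

23.0342


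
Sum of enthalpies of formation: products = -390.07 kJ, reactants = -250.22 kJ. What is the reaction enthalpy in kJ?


dH_rxn = sum(dH_f products) - sum(dH_f reactants)
dH_rxn = -390.07 - (-250.22)
dH_rxn = -139.85 kJ:

-139.85 kJ


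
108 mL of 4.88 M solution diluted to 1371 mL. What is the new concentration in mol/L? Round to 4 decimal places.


Dilution: M1*V1 = M2*V2, solve for M2.
M2 = M1*V1 / V2
M2 = 4.88 * 108 / 1371
M2 = 527.04 / 1371
M2 = 0.38442013 mol/L, rounded to 4 dp:

0.3844 mol/L


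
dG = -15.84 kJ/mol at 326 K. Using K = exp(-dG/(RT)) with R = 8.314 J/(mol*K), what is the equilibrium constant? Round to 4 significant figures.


dG is in kJ/mol; multiply by 1000 to match R in J/(mol*K).
RT = 8.314 * 326 = 2710.364 J/mol
exponent = -dG*1000 / (RT) = -(-15.84*1000) / 2710.364 = 5.84423347
K = exp(5.84423347)
K = 345.23781, rounded to 4 significant figures:

345.2


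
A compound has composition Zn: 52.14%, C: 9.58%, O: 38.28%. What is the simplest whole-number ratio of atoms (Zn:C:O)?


Assume 100 g of compound, divide each mass% by atomic mass to get moles, then normalize by the smallest to get a raw atom ratio.
Moles per 100 g: Zn: 52.14/65.38 = 0.7975, C: 9.58/12.011 = 0.7976, O: 38.28/15.999 = 2.3926
Raw ratio (divide by min = 0.7975): Zn: 1.0, C: 1.0, O: 3.0
Multiply by 1 to clear fractions: Zn: 1.0 ~= 1, C: 1.0 ~= 1, O: 3.0 ~= 3
Reduce by GCD to get the simplest whole-number ratio:

1:1:3


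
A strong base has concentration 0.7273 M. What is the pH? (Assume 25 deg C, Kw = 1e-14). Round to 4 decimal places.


A strong base dissociates completely, so [OH-] equals the given concentration.
pOH = -log10([OH-]) = -log10(0.7273) = 0.138286
pH = 14 - pOH = 14 - 0.138286
pH = 13.861714, rounded to 4 dp:

13.8617


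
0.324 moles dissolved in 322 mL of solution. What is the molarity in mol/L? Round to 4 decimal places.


Convert volume to liters: V_L = V_mL / 1000.
V_L = 322 / 1000 = 0.322 L
M = n / V_L = 0.324 / 0.322
M = 1.00621118 mol/L, rounded to 4 dp:

1.0062 mol/L


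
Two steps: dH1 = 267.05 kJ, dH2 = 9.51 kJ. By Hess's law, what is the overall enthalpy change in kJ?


Hess's law: enthalpy is a state function, so add the step enthalpies.
dH_total = dH1 + dH2 = 267.05 + (9.51)
dH_total = 276.56 kJ:

276.56 kJ


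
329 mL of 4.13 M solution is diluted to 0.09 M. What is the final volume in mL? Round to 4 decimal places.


Dilution: M1*V1 = M2*V2, solve for V2.
V2 = M1*V1 / M2
V2 = 4.13 * 329 / 0.09
V2 = 1358.77 / 0.09
V2 = 15097.44444444 mL, rounded to 4 dp:

15097.4444 mL


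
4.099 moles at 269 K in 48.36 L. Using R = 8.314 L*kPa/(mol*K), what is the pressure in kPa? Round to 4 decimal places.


PV = nRT, solve for P = nRT / V.
nRT = 4.099 * 8.314 * 269 = 9167.2741
P = 9167.2741 / 48.36
P = 189.56315343 kPa, rounded to 4 dp:

189.5632 kPa


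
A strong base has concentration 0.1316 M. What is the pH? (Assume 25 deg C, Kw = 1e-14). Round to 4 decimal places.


A strong base dissociates completely, so [OH-] equals the given concentration.
pOH = -log10([OH-]) = -log10(0.1316) = 0.880744
pH = 14 - pOH = 14 - 0.880744
pH = 13.119256, rounded to 4 dp:

13.1193


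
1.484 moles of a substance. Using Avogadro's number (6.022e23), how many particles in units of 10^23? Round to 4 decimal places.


N = n * NA, then divide by 1e23 for the requested units.
N / 1e23 = n * 6.022
N / 1e23 = 1.484 * 6.022
N / 1e23 = 8.936648, rounded to 4 dp:

8.9366


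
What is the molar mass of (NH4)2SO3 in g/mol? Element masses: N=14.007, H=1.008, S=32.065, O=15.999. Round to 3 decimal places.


M = sum(count * atomic_mass) over atoms.
M = 2*14.007 + 8*1.008 + 1*32.065 + 3*15.999
M = 28.014 + 8.064 + 32.065 + 47.997
M = 116.14 g/mol, rounded to 3 dp:

116.140 g/mol


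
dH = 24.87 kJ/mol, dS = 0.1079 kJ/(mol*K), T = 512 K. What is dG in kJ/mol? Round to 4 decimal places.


Gibbs: dG = dH - T*dS (consistent units, dS already in kJ/(mol*K)).
T*dS = 512 * 0.1079 = 55.2448
dG = 24.87 - (55.2448)
dG = -30.3748 kJ/mol, rounded to 4 dp:

-30.3748 kJ/mol


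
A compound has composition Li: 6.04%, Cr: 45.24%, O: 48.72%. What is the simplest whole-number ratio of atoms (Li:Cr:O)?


Assume 100 g of compound, divide each mass% by atomic mass to get moles, then normalize by the smallest to get a raw atom ratio.
Moles per 100 g: Li: 6.04/6.941 = 0.8702, Cr: 45.24/51.996 = 0.8701, O: 48.72/15.999 = 3.0452
Raw ratio (divide by min = 0.8701): Li: 1.0, Cr: 1.0, O: 3.5
Multiply by 2 to clear fractions: Li: 2.0 ~= 2, Cr: 2.0 ~= 2, O: 7.0 ~= 7
Reduce by GCD to get the simplest whole-number ratio:

2:2:7


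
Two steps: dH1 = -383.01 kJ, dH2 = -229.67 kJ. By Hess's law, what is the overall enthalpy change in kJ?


Hess's law: enthalpy is a state function, so add the step enthalpies.
dH_total = dH1 + dH2 = -383.01 + (-229.67)
dH_total = -612.68 kJ:

-612.68 kJ


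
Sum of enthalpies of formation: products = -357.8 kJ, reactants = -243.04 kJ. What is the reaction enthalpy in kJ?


dH_rxn = sum(dH_f products) - sum(dH_f reactants)
dH_rxn = -357.8 - (-243.04)
dH_rxn = -114.76 kJ:

-114.76 kJ


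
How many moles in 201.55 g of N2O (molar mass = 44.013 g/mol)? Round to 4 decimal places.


n = mass / M
n = 201.55 / 44.013
n = 4.57932883 mol, rounded to 4 dp:

4.5793 mol


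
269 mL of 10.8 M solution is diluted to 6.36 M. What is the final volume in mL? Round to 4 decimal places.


Dilution: M1*V1 = M2*V2, solve for V2.
V2 = M1*V1 / M2
V2 = 10.8 * 269 / 6.36
V2 = 2905.2 / 6.36
V2 = 456.79245283 mL, rounded to 4 dp:

456.7925 mL


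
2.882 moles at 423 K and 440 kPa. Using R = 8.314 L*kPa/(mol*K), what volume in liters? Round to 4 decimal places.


PV = nRT, solve for V = nRT / P.
nRT = 2.882 * 8.314 * 423 = 10135.481
V = 10135.481 / 440
V = 23.03518409 L, rounded to 4 dp:

23.0352 L


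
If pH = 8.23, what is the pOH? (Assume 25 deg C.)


At 25 deg C, pH + pOH = 14.
pOH = 14 - pH = 14 - 8.23
pOH = 5.77:

5.77


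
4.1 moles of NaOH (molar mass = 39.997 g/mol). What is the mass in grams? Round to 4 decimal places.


mass = n * M
mass = 4.1 * 39.997
mass = 163.9877 g, rounded to 4 dp:

163.9877 g


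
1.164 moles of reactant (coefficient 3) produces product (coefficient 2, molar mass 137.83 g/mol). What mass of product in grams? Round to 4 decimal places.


Use the coefficient ratio to convert reactant moles to product moles, then multiply by the product's molar mass.
moles_P = moles_R * (coeff_P / coeff_R) = 1.164 * (2/3) = 0.776
mass_P = moles_P * M_P = 0.776 * 137.83
mass_P = 106.95608 g, rounded to 4 dp:

106.9561 g


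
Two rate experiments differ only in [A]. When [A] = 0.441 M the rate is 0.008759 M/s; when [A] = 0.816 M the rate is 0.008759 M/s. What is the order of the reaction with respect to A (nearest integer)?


Rate is proportional to [A]^n, so rate2/rate1 = ([A]2/[A]1)^n. Take logs to solve for n.
rate2/rate1 = 0.008759 / 0.008759 = 1.0
[A]2/[A]1 = 0.816 / 0.441 = 1.8503
n = ln(1.0) / ln(1.8503) = 0.0
Nearest integer order:

0


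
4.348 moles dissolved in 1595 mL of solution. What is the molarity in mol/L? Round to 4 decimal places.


Convert volume to liters: V_L = V_mL / 1000.
V_L = 1595 / 1000 = 1.595 L
M = n / V_L = 4.348 / 1.595
M = 2.72601881 mol/L, rounded to 4 dp:

2.7260 mol/L


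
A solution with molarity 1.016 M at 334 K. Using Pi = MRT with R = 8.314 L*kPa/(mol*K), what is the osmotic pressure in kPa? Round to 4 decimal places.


Osmotic pressure (van't Hoff): Pi = M*R*T.
RT = 8.314 * 334 = 2776.876
Pi = 1.016 * 2776.876
Pi = 2821.306016 kPa, rounded to 4 dp:

2821.3060 kPa


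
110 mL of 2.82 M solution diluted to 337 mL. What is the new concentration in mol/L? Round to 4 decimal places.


Dilution: M1*V1 = M2*V2, solve for M2.
M2 = M1*V1 / V2
M2 = 2.82 * 110 / 337
M2 = 310.2 / 337
M2 = 0.92047478 mol/L, rounded to 4 dp:

0.9205 mol/L


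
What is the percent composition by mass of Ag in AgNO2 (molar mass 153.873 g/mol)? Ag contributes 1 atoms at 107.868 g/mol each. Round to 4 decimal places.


pct = 100 * (n_elem * M_elem) / M_total
mass_contribution = 1 * 107.868 = 107.868 g/mol
pct = 100 * 107.868 / 153.873
pct = 70.10196721 %, rounded to 4 dp:

70.1020 %


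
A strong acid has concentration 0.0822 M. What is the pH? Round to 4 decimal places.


A strong acid dissociates completely, so [H+] equals the given concentration.
pH = -log10([H+]) = -log10(0.0822)
pH = 1.08512818, rounded to 4 dp:

1.0851


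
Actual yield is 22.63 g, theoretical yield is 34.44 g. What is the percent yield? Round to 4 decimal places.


% yield = 100 * actual / theoretical
% yield = 100 * 22.63 / 34.44
% yield = 65.70847851 %, rounded to 4 dp:

65.7085 %


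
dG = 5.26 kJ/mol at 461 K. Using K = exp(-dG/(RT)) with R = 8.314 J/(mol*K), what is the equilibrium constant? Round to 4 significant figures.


dG is in kJ/mol; multiply by 1000 to match R in J/(mol*K).
RT = 8.314 * 461 = 3832.754 J/mol
exponent = -dG*1000 / (RT) = -(5.26*1000) / 3832.754 = -1.37238132
K = exp(-1.37238132)
K = 0.25350257, rounded to 4 significant figures:

0.2535


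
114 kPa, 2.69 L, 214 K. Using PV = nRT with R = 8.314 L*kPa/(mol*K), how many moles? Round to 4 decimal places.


PV = nRT, solve for n = PV / (RT).
PV = 114 * 2.69 = 306.66
RT = 8.314 * 214 = 1779.196
n = 306.66 / 1779.196
n = 0.17235875 mol, rounded to 4 dp:

0.1724 mol


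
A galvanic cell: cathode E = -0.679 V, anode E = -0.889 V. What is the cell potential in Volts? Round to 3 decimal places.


Standard cell potential: E_cell = E_cathode - E_anode.
E_cell = -0.679 - (-0.889)
E_cell = 0.21 V, rounded to 3 dp:

0.210 V


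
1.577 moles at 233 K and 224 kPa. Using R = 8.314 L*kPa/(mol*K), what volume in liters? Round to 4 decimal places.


PV = nRT, solve for V = nRT / P.
nRT = 1.577 * 8.314 * 233 = 3054.9045
V = 3054.9045 / 224
V = 13.63796652 L, rounded to 4 dp:

13.6380 L


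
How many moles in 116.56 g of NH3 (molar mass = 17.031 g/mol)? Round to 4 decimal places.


n = mass / M
n = 116.56 / 17.031
n = 6.84399037 mol, rounded to 4 dp:

6.8440 mol
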